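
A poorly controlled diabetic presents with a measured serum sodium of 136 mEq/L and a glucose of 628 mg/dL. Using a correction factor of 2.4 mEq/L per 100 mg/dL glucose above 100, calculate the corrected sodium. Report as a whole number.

149 mEq/L

Corrected Na = measured Na + 2.4 · (glucose − 100)/100
= 136 + 2.4 · (628 − 100)/100
= 136 + 12.7
= 148.7 mEq/L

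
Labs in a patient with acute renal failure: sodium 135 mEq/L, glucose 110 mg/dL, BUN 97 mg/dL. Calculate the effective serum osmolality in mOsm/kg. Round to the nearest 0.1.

276.1 mOsm/kg

Effective osmolality excludes urea (freely permeant across cell membranes):
2·Na + glucose/18
= 2·135 + 110/18
= 270 + 6.11
= 276.11 mOsm/kg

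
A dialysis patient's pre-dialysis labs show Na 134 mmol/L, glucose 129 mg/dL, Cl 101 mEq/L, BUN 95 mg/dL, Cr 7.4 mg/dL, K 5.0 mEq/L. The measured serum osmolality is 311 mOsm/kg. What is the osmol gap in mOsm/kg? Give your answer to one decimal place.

1.9 mOsm/kg

Calculated osmolality = 2·Na + glucose/18 + BUN/2.8
= 2·134 + 129/18 + 95/2.8
= 268 + 7.17 + 33.93
= 309.1 mOsm/kg ≈ 309.1 mOsm/kg
Osmolar gap = measured − calculated = 311 − 309.1 = 1.9 mOsm/kg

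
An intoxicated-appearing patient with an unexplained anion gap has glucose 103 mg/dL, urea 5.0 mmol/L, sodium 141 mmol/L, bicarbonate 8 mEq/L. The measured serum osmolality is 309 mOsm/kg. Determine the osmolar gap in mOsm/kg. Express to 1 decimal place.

Calculated osmolality = 2·Na + glucose/18 + urea
= 2·141 + 103/18 + 5
= 282 + 5.72 + 5
= 292.72 mOsm/kg ≈ 292.7 mOsm/kg
Osmolar gap = measured − calculated = 309 − 292.7 = 16.3 mOsm/kg

16.3 mOsm/kg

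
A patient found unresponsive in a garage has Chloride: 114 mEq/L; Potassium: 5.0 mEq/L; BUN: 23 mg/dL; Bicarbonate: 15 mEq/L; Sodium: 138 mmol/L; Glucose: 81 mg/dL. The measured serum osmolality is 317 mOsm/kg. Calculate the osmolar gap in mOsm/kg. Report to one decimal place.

28.3 mOsm/kg

Calculated osmolality = 2·Na + glucose/18 + BUN/2.8
= 2·138 + 81/18 + 23/2.8
= 276 + 4.50 + 8.21
= 288.71 mOsm/kg ≈ 288.7 mOsm/kg
Osmolar gap = measured − calculated = 317 − 288.7 = 28.3 mOsm/kg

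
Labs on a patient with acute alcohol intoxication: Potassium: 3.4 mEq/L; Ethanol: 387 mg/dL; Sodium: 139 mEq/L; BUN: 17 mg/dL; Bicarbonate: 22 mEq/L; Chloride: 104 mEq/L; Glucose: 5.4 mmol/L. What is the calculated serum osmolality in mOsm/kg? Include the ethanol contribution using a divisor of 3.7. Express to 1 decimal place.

Calculated osmolality = 2·Na + glucose + BUN/2.8 + ethanol/3.7
= 2·139 + 5.4 + 17/2.8 + 387/3.7
= 278 + 5.40 + 6.07 + 104.59
= 394.06 mOsm/kg

394.1 mOsm/kg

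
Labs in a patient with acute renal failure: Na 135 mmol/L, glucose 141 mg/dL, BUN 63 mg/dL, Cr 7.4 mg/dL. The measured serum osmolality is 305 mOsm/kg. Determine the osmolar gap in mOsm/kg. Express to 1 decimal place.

4.7 mOsm/kg

Calculated osmolality = 2·Na + glucose/18 + BUN/2.8
= 2·135 + 141/18 + 63/2.8
= 270 + 7.83 + 22.50
= 300.33 mOsm/kg ≈ 300.3 mOsm/kg
Osmolar gap = measured − calculated = 305 − 300.3 = 4.7 mOsm/kg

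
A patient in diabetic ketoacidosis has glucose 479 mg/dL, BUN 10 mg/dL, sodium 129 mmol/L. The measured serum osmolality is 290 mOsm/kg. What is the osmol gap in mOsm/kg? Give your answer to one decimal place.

1.8 mOsm/kg

Calculated osmolality = 2·Na + glucose/18 + BUN/2.8
= 2·129 + 479/18 + 10/2.8
= 258 + 26.61 + 3.57
= 288.18 mOsm/kg ≈ 288.2 mOsm/kg
Osmolar gap = measured − calculated = 290 − 288.2 = 1.8 mOsm/kg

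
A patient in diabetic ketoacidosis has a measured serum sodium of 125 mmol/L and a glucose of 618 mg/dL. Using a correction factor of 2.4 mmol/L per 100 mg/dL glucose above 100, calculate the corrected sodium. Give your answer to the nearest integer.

Corrected Na = measured Na + 2.4 · (glucose − 100)/100
= 125 + 2.4 · (618 − 100)/100
= 125 + 12.4
= 137.4 mmol/L

137 mmol/L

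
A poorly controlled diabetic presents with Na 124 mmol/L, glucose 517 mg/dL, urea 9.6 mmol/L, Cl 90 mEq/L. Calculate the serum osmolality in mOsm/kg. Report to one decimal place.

286.3 mOsm/kg

Calculated osmolality = 2·Na + glucose/18 + urea
= 2·124 + 517/18 + 9.6
= 248 + 28.72 + 9.60
= 286.32 mOsm/kg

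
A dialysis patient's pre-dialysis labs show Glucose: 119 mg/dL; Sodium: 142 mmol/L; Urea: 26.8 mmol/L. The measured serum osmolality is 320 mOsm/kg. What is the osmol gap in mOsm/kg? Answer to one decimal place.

2.6 mOsm/kg

Calculated osmolality = 2·Na + glucose/18 + urea
= 2·142 + 119/18 + 26.8
= 284 + 6.61 + 26.80
= 317.41 mOsm/kg ≈ 317.4 mOsm/kg
Osmolar gap = measured − calculated = 320 − 317.4 = 2.6 mOsm/kg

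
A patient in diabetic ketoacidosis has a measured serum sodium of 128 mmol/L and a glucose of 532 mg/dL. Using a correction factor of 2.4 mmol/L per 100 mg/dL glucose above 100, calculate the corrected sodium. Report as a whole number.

138 mmol/L

Corrected Na = measured Na + 2.4 · (glucose − 100)/100
= 128 + 2.4 · (532 − 100)/100
= 128 + 10.4
= 138.4 mmol/L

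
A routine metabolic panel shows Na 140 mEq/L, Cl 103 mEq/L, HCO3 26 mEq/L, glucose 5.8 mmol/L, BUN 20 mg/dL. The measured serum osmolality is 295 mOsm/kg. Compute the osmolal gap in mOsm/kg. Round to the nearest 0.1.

Calculated osmolality = 2·Na + glucose + BUN/2.8
= 2·140 + 5.8 + 20/2.8
= 280 + 5.80 + 7.14
= 292.94 mOsm/kg ≈ 292.9 mOsm/kg
Osmolar gap = measured − calculated = 295 − 292.9 = 2.1 mOsm/kg

2.1 mOsm/kg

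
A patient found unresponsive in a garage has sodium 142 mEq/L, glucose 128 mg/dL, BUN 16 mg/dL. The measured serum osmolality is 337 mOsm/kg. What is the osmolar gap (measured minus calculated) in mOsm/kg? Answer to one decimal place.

40.2 mOsm/kg

Calculated osmolality = 2·Na + glucose/18 + BUN/2.8
= 2·142 + 128/18 + 16/2.8
= 284 + 7.11 + 5.71
= 296.82 mOsm/kg ≈ 296.8 mOsm/kg
Osmolar gap = measured − calculated = 337 − 296.8 = 40.2 mOsm/kg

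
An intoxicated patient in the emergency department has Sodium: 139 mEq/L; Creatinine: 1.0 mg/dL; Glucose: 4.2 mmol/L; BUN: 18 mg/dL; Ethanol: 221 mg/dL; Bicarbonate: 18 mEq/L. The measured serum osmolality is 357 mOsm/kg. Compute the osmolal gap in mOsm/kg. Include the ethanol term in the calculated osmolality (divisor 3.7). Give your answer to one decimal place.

8.6 mOsm/kg

Calculated osmolality = 2·Na + glucose + BUN/2.8 + ethanol/3.7
= 2·139 + 4.2 + 18/2.8 + 221/3.7
= 278 + 4.20 + 6.43 + 59.73
= 348.36 mOsm/kg ≈ 348.4 mOsm/kg
Osmolar gap = measured − calculated = 357 − 348.4 = 8.6 mOsm/kg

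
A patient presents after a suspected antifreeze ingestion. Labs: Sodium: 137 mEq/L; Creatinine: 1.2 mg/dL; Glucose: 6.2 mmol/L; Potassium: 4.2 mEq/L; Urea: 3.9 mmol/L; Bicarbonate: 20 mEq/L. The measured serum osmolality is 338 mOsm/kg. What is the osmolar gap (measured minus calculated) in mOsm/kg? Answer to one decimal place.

Calculated osmolality = 2·Na + glucose + urea
= 2·137 + 6.2 + 3.9
= 274 + 6.20 + 3.90
= 284.1 mOsm/kg ≈ 284.1 mOsm/kg
Osmolar gap = measured − calculated = 338 − 284.1 = 53.9 mOsm/kg

53.9 mOsm/kg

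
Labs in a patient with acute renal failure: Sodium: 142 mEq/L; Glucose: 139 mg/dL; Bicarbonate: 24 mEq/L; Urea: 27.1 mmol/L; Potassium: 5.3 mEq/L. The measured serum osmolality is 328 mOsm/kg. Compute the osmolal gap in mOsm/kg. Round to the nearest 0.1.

9.2 mOsm/kg

Calculated osmolality = 2·Na + glucose/18 + urea
= 2·142 + 139/18 + 27.1
= 284 + 7.72 + 27.10
= 318.82 mOsm/kg ≈ 318.8 mOsm/kg
Osmolar gap = measured − calculated = 328 − 318.8 = 9.2 mOsm/kg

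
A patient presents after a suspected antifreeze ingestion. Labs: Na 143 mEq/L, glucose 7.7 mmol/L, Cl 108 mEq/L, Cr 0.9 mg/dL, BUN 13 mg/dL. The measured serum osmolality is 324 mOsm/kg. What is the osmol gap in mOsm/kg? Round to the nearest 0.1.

25.7 mOsm/kg

Calculated osmolality = 2·Na + glucose + BUN/2.8
= 2·143 + 7.7 + 13/2.8
= 286 + 7.70 + 4.64
= 298.34 mOsm/kg ≈ 298.3 mOsm/kg
Osmolar gap = measured − calculated = 324 − 298.3 = 25.7 mOsm/kg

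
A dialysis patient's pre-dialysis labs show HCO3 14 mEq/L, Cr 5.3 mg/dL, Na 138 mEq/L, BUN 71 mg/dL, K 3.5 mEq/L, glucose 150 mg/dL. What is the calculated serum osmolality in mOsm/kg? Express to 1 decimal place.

Calculated osmolality = 2·Na + glucose/18 + BUN/2.8
= 2·138 + 150/18 + 71/2.8
= 276 + 8.33 + 25.36
= 309.69 mOsm/kg

309.7 mOsm/kg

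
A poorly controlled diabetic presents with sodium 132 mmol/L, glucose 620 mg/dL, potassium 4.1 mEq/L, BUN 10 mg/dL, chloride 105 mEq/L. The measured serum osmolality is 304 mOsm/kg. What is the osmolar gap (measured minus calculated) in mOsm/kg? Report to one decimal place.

2.0 mOsm/kg

Calculated osmolality = 2·Na + glucose/18 + BUN/2.8
= 2·132 + 620/18 + 10/2.8
= 264 + 34.44 + 3.57
= 302.01 mOsm/kg ≈ 302.0 mOsm/kg
Osmolar gap = measured − calculated = 304 − 302.0 = 2.0 mOsm/kg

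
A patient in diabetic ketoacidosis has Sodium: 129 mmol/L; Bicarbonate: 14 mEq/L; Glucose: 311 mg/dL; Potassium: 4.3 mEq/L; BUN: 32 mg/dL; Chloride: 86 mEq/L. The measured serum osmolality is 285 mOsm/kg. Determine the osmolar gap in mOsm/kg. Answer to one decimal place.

-1.7 mOsm/kg

Calculated osmolality = 2·Na + glucose/18 + BUN/2.8
= 2·129 + 311/18 + 32/2.8
= 258 + 17.28 + 11.43
= 286.71 mOsm/kg ≈ 286.7 mOsm/kg
Osmolar gap = measured − calculated = 285 − 286.7 = -1.7 mOsm/kg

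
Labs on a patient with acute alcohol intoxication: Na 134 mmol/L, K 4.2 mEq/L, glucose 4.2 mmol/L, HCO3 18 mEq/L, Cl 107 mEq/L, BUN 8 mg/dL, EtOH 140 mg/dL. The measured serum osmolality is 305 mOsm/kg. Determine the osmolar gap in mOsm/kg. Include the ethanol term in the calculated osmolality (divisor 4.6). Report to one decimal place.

-0.5 mOsm/kg

Calculated osmolality = 2·Na + glucose + BUN/2.8 + ethanol/4.6
= 2·134 + 4.2 + 8/2.8 + 140/4.6
= 268 + 4.20 + 2.86 + 30.43
= 305.49 mOsm/kg ≈ 305.5 mOsm/kg
Osmolar gap = measured − calculated = 305 − 305.5 = -0.5 mOsm/kg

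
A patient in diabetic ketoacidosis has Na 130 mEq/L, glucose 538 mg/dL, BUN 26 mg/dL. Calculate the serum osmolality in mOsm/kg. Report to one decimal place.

Calculated osmolality = 2·Na + glucose/18 + BUN/2.8
= 2·130 + 538/18 + 26/2.8
= 260 + 29.89 + 9.29
= 299.18 mOsm/kg

299.2 mOsm/kg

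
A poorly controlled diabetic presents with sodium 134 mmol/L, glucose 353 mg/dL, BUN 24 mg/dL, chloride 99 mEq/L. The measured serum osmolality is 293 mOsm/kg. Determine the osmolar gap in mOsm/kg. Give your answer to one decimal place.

-3.2 mOsm/kg

Calculated osmolality = 2·Na + glucose/18 + BUN/2.8
= 2·134 + 353/18 + 24/2.8
= 268 + 19.61 + 8.57
= 296.18 mOsm/kg ≈ 296.2 mOsm/kg
Osmolar gap = measured − calculated = 293 − 296.2 = -3.2 mOsm/kg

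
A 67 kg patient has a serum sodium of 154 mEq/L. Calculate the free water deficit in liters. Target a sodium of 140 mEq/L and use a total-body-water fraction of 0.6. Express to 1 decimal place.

4.0 L

TBW = 0.6 · 67 = 40.2 L
Free water deficit = TBW · (Na/140 − 1)
= 40.2 · (154/140 − 1)
= 40.2 · 0.1
= 4.02 L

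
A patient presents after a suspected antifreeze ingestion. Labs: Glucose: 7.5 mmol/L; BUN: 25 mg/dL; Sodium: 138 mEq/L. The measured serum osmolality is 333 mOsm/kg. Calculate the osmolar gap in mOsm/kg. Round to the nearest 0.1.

40.6 mOsm/kg

Calculated osmolality = 2·Na + glucose + BUN/2.8
= 2·138 + 7.5 + 25/2.8
= 276 + 7.50 + 8.93
= 292.43 mOsm/kg ≈ 292.4 mOsm/kg
Osmolar gap = measured − calculated = 333 − 292.4 = 40.6 mOsm/kg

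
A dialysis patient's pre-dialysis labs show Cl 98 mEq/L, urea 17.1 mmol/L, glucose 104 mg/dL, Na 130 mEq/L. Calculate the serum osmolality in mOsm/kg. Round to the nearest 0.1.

282.9 mOsm/kg

Calculated osmolality = 2·Na + glucose/18 + urea
= 2·130 + 104/18 + 17.1
= 260 + 5.78 + 17.10
= 282.88 mOsm/kg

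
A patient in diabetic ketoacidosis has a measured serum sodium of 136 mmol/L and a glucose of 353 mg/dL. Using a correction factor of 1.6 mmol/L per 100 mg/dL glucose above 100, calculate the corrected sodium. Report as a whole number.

140 mmol/L

Corrected Na = measured Na + 1.6 · (glucose − 100)/100
= 136 + 1.6 · (353 − 100)/100
= 136 + 4
= 140 mmol/L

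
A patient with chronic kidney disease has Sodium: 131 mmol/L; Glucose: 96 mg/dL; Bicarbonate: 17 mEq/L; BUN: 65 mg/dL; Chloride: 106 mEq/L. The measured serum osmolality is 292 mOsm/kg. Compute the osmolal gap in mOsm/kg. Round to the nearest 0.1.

Calculated osmolality = 2·Na + glucose/18 + BUN/2.8
= 2·131 + 96/18 + 65/2.8
= 262 + 5.33 + 23.21
= 290.54 mOsm/kg ≈ 290.5 mOsm/kg
Osmolar gap = measured − calculated = 292 − 290.5 = 1.5 mOsm/kg

1.5 mOsm/kg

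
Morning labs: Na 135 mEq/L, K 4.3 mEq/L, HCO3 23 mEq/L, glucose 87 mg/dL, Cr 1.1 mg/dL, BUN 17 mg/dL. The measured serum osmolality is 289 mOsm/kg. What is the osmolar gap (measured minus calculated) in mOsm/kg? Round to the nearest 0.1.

8.1 mOsm/kg

Calculated osmolality = 2·Na + glucose/18 + BUN/2.8
= 2·135 + 87/18 + 17/2.8
= 270 + 4.83 + 6.07
= 280.9 mOsm/kg ≈ 280.9 mOsm/kg
Osmolar gap = measured − calculated = 289 − 280.9 = 8.1 mOsm/kg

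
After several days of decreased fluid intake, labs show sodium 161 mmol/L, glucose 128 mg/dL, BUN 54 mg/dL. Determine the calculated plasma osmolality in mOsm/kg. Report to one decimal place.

Calculated osmolality = 2·Na + glucose/18 + BUN/2.8
= 2·161 + 128/18 + 54/2.8
= 322 + 7.11 + 19.29
= 348.4 mOsm/kg

348.4 mOsm/kg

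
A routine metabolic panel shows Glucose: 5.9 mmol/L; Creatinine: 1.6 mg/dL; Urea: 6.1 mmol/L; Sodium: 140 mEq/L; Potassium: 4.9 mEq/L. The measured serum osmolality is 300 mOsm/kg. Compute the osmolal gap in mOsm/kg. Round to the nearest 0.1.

8.0 mOsm/kg

Calculated osmolality = 2·Na + glucose + urea
= 2·140 + 5.9 + 6.1
= 280 + 5.90 + 6.10
= 292 mOsm/kg ≈ 292.0 mOsm/kg
Osmolar gap = measured − calculated = 300 − 292.0 = 8.0 mOsm/kg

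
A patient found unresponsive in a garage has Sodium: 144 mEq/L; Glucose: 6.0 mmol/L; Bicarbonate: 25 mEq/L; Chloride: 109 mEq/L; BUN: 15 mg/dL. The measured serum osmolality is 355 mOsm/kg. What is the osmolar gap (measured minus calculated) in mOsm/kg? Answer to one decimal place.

Calculated osmolality = 2·Na + glucose + BUN/2.8
= 2·144 + 6 + 15/2.8
= 288 + 6 + 5.36
= 299.36 mOsm/kg ≈ 299.4 mOsm/kg
Osmolar gap = measured − calculated = 355 − 299.4 = 55.6 mOsm/kg

55.6 mOsm/kg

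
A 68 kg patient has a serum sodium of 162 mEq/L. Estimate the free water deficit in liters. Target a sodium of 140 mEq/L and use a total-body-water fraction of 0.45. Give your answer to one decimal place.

4.8 L

TBW = 0.45 · 68 = 30.6 L
Free water deficit = TBW · (Na/140 − 1)
= 30.6 · (162/140 − 1)
= 30.6 · 0.1571
= 4.81 L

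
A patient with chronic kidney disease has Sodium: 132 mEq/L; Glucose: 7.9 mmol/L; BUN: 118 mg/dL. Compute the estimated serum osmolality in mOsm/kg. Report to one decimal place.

Calculated osmolality = 2·Na + glucose + BUN/2.8
= 2·132 + 7.9 + 118/2.8
= 264 + 7.90 + 42.14
= 314.04 mOsm/kg

314.0 mOsm/kg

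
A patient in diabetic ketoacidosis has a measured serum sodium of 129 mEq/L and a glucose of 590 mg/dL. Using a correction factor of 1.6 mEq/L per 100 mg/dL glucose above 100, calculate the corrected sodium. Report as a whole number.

137 mEq/L

Corrected Na = measured Na + 1.6 · (glucose − 100)/100
= 129 + 1.6 · (590 − 100)/100
= 129 + 7.8
= 136.8 mEq/L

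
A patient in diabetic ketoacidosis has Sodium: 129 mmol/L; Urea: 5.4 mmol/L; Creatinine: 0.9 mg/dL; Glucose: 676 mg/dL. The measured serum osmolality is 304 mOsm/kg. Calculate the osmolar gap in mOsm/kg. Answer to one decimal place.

3.0 mOsm/kg

Calculated osmolality = 2·Na + glucose/18 + urea
= 2·129 + 676/18 + 5.4
= 258 + 37.56 + 5.40
= 300.96 mOsm/kg ≈ 301.0 mOsm/kg
Osmolar gap = measured − calculated = 304 − 301.0 = 3.0 mOsm/kg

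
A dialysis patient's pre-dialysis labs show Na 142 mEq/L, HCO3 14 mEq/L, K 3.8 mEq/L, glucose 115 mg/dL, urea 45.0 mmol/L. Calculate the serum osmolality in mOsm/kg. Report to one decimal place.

335.4 mOsm/kg

Calculated osmolality = 2·Na + glucose/18 + urea
= 2·142 + 115/18 + 45
= 284 + 6.39 + 45
= 335.39 mOsm/kg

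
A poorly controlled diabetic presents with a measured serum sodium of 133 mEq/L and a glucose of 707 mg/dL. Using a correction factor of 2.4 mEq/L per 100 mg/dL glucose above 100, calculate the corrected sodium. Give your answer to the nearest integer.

Corrected Na = measured Na + 2.4 · (glucose − 100)/100
= 133 + 2.4 · (707 − 100)/100
= 133 + 14.6
= 147.6 mEq/L

148 mEq/L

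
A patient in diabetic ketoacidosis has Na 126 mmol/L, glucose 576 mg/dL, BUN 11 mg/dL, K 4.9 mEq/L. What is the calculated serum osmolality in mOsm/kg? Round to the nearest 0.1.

287.9 mOsm/kg

Calculated osmolality = 2·Na + glucose/18 + BUN/2.8
= 2·126 + 576/18 + 11/2.8
= 252 + 32 + 3.93
= 287.93 mOsm/kg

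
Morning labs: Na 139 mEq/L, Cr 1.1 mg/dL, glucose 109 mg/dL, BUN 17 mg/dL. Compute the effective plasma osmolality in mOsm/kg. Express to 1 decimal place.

284.1 mOsm/kg

Effective osmolality excludes urea (freely permeant across cell membranes):
2·Na + glucose/18
= 2·139 + 109/18
= 278 + 6.06
= 284.06 mOsm/kg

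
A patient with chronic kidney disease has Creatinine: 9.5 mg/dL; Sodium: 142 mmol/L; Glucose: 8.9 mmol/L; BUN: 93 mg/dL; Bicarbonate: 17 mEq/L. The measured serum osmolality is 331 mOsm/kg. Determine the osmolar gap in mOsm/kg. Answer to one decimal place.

4.9 mOsm/kg

Calculated osmolality = 2·Na + glucose + BUN/2.8
= 2·142 + 8.9 + 93/2.8
= 284 + 8.90 + 33.21
= 326.11 mOsm/kg ≈ 326.1 mOsm/kg
Osmolar gap = measured − calculated = 331 − 326.1 = 4.9 mOsm/kg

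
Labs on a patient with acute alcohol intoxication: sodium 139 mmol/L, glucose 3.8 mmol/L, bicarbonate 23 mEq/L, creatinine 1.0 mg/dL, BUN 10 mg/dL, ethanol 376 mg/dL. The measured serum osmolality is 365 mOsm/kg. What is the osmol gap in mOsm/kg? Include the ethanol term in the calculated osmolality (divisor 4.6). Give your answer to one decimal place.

-2.1 mOsm/kg

Calculated osmolality = 2·Na + glucose + BUN/2.8 + ethanol/4.6
= 2·139 + 3.8 + 10/2.8 + 376/4.6
= 278 + 3.80 + 3.57 + 81.74
= 367.11 mOsm/kg ≈ 367.1 mOsm/kg
Osmolar gap = measured − calculated = 365 − 367.1 = -2.1 mOsm/kg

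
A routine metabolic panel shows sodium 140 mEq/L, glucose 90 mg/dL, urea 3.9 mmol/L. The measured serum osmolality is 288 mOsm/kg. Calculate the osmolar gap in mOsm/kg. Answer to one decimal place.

-0.9 mOsm/kg

Calculated osmolality = 2·Na + glucose/18 + urea
= 2·140 + 90/18 + 3.9
= 280 + 5 + 3.90
= 288.9 mOsm/kg ≈ 288.9 mOsm/kg
Osmolar gap = measured − calculated = 288 − 288.9 = -0.9 mOsm/kg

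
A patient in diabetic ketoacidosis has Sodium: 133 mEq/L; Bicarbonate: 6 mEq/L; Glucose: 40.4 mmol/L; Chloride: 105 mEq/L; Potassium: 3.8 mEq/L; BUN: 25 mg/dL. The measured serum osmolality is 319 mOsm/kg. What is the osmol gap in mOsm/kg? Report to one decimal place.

Calculated osmolality = 2·Na + glucose + BUN/2.8
= 2·133 + 40.4 + 25/2.8
= 266 + 40.40 + 8.93
= 315.33 mOsm/kg ≈ 315.3 mOsm/kg
Osmolar gap = measured − calculated = 319 − 315.3 = 3.7 mOsm/kg

3.7 mOsm/kg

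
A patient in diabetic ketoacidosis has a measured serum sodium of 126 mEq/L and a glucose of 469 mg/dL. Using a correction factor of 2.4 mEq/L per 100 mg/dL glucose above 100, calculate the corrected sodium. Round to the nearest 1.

135 mEq/L

Corrected Na = measured Na + 2.4 · (glucose − 100)/100
= 126 + 2.4 · (469 − 100)/100
= 126 + 8.9
= 134.9 mEq/L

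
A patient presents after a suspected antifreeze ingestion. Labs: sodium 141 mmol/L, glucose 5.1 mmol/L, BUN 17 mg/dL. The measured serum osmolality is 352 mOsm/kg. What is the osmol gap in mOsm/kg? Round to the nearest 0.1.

58.8 mOsm/kg

Calculated osmolality = 2·Na + glucose + BUN/2.8
= 2·141 + 5.1 + 17/2.8
= 282 + 5.10 + 6.07
= 293.17 mOsm/kg ≈ 293.2 mOsm/kg
Osmolar gap = measured − calculated = 352 − 293.2 = 58.8 mOsm/kg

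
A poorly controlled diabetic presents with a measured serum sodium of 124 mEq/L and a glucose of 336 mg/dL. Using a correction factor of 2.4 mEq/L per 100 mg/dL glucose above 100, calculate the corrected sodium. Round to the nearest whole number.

Corrected Na = measured Na + 2.4 · (glucose − 100)/100
= 124 + 2.4 · (336 − 100)/100
= 124 + 5.7
= 129.7 mEq/L

130 mEq/L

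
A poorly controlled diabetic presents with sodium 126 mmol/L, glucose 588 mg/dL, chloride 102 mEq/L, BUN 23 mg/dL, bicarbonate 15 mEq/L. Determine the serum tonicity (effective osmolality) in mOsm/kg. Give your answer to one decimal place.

284.7 mOsm/kg

Effective osmolality excludes urea (freely permeant across cell membranes):
2·Na + glucose/18
= 2·126 + 588/18
= 252 + 32.67
= 284.67 mOsm/kg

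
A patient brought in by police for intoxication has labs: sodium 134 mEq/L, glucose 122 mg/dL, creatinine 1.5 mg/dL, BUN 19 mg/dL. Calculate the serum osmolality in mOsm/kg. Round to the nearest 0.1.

Calculated osmolality = 2·Na + glucose/18 + BUN/2.8
= 2·134 + 122/18 + 19/2.8
= 268 + 6.78 + 6.79
= 281.57 mOsm/kg

281.6 mOsm/kg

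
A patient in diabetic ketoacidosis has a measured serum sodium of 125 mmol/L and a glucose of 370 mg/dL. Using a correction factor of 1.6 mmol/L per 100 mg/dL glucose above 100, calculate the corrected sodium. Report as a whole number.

Corrected Na = measured Na + 1.6 · (glucose − 100)/100
= 125 + 1.6 · (370 − 100)/100
= 125 + 4.3
= 129.3 mmol/L

129 mmol/L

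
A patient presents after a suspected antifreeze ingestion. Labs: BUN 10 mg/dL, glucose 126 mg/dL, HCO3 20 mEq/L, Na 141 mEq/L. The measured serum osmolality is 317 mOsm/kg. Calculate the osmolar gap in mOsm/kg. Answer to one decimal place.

24.4 mOsm/kg

Calculated osmolality = 2·Na + glucose/18 + BUN/2.8
= 2·141 + 126/18 + 10/2.8
= 282 + 7 + 3.57
= 292.57 mOsm/kg ≈ 292.6 mOsm/kg
Osmolar gap = measured − calculated = 317 − 292.6 = 24.4 mOsm/kg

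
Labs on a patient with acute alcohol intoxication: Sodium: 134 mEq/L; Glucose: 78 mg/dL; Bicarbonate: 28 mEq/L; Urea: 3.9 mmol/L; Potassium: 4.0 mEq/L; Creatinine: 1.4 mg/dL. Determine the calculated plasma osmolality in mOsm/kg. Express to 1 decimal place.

Calculated osmolality = 2·Na + glucose/18 + urea
= 2·134 + 78/18 + 3.9
= 268 + 4.33 + 3.90
= 276.23 mOsm/kg

276.2 mOsm/kg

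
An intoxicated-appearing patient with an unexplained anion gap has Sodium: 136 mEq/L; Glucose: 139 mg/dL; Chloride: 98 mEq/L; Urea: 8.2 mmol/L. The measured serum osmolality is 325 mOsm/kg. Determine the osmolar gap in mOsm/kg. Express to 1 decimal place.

37.1 mOsm/kg

Calculated osmolality = 2·Na + glucose/18 + urea
= 2·136 + 139/18 + 8.2
= 272 + 7.72 + 8.20
= 287.92 mOsm/kg ≈ 287.9 mOsm/kg
Osmolar gap = measured − calculated = 325 − 287.9 = 37.1 mOsm/kg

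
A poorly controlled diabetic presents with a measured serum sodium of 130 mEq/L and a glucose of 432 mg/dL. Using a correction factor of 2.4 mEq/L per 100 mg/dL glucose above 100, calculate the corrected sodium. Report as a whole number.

138 mEq/L

Corrected Na = measured Na + 2.4 · (glucose − 100)/100
= 130 + 2.4 · (432 − 100)/100
= 130 + 8
= 138 mEq/L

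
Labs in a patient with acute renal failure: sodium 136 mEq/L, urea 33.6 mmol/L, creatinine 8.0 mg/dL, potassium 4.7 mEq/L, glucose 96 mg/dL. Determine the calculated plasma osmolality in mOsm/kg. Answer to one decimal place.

310.9 mOsm/kg

Calculated osmolality = 2·Na + glucose/18 + urea
= 2·136 + 96/18 + 33.6
= 272 + 5.33 + 33.60
= 310.93 mOsm/kg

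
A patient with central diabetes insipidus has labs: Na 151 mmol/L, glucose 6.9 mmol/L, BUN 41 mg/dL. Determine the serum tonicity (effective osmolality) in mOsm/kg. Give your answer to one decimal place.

308.9 mOsm/kg

Effective osmolality excludes urea (freely permeant across cell membranes):
2·Na + glucose
= 2·151 + 6.9
= 302 + 6.9
= 308.9 mOsm/kg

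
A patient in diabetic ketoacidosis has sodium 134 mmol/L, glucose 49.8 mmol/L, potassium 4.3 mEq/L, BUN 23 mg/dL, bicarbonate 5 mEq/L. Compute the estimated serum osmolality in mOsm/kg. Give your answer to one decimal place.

326.0 mOsm/kg

Calculated osmolality = 2·Na + glucose + BUN/2.8
= 2·134 + 49.8 + 23/2.8
= 268 + 49.80 + 8.21
= 326.01 mOsm/kg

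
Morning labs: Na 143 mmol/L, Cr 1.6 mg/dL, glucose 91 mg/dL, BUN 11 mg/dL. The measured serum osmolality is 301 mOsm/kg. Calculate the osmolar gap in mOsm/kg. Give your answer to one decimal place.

Calculated osmolality = 2·Na + glucose/18 + BUN/2.8
= 2·143 + 91/18 + 11/2.8
= 286 + 5.06 + 3.93
= 294.99 mOsm/kg ≈ 295.0 mOsm/kg
Osmolar gap = measured − calculated = 301 − 295.0 = 6.0 mOsm/kg

6.0 mOsm/kg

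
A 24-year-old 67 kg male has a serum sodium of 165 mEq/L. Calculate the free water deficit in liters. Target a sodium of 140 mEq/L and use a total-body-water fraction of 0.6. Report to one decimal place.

7.2 L

TBW = 0.6 · 67 = 40.2 L
Free water deficit = TBW · (Na/140 − 1)
= 40.2 · (165/140 − 1)
= 40.2 · 0.1786
= 7.18 L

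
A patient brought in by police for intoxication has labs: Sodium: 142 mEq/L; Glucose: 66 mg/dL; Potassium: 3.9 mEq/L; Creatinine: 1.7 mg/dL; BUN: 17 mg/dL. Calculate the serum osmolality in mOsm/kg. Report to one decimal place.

293.7 mOsm/kg

Calculated osmolality = 2·Na + glucose/18 + BUN/2.8
= 2·142 + 66/18 + 17/2.8
= 284 + 3.67 + 6.07
= 293.74 mOsm/kg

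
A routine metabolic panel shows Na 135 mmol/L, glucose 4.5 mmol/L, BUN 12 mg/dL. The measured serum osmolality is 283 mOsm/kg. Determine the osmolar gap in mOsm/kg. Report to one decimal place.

4.2 mOsm/kg

Calculated osmolality = 2·Na + glucose + BUN/2.8
= 2·135 + 4.5 + 12/2.8
= 270 + 4.50 + 4.29
= 278.79 mOsm/kg ≈ 278.8 mOsm/kg
Osmolar gap = measured − calculated = 283 − 278.8 = 4.2 mOsm/kg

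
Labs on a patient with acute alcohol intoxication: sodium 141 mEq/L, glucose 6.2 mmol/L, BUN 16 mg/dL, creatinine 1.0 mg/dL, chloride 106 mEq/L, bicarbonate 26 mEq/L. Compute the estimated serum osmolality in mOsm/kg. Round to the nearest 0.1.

293.9 mOsm/kg

Calculated osmolality = 2·Na + glucose + BUN/2.8
= 2·141 + 6.2 + 16/2.8
= 282 + 6.20 + 5.71
= 293.91 mOsm/kg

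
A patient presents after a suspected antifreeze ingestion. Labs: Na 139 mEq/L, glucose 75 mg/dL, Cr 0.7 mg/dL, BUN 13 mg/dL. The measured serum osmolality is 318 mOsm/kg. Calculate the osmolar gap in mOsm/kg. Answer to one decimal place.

31.2 mOsm/kg

Calculated osmolality = 2·Na + glucose/18 + BUN/2.8
= 2·139 + 75/18 + 13/2.8
= 278 + 4.17 + 4.64
= 286.81 mOsm/kg ≈ 286.8 mOsm/kg
Osmolar gap = measured − calculated = 318 − 286.8 = 31.2 mOsm/kg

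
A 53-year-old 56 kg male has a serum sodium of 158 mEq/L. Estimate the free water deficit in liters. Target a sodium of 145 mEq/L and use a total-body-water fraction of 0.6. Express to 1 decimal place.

3.0 L

TBW = 0.6 · 56 = 33.6 L
Free water deficit = TBW · (Na/145 − 1)
= 33.6 · (158/145 − 1)
= 33.6 · 0.0897
= 3.01 L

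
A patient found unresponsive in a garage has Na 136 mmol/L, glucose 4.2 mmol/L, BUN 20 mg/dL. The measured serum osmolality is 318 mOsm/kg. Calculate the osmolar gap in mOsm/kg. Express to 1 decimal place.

Calculated osmolality = 2·Na + glucose + BUN/2.8
= 2·136 + 4.2 + 20/2.8
= 272 + 4.20 + 7.14
= 283.34 mOsm/kg ≈ 283.3 mOsm/kg
Osmolar gap = measured − calculated = 318 − 283.3 = 34.7 mOsm/kg

34.7 mOsm/kg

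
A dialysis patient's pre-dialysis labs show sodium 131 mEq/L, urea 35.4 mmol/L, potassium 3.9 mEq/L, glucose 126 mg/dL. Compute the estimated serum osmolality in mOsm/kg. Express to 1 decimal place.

304.4 mOsm/kg

Calculated osmolality = 2·Na + glucose/18 + urea
= 2·131 + 126/18 + 35.4
= 262 + 7 + 35.40
= 304.4 mOsm/kg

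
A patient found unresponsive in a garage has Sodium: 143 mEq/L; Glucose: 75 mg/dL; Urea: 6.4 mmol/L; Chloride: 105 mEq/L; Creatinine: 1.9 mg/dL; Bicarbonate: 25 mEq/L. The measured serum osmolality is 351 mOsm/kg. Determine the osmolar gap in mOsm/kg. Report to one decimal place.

54.4 mOsm/kg

Calculated osmolality = 2·Na + glucose/18 + urea
= 2·143 + 75/18 + 6.4
= 286 + 4.17 + 6.40
= 296.57 mOsm/kg ≈ 296.6 mOsm/kg
Osmolar gap = measured − calculated = 351 − 296.6 = 54.4 mOsm/kg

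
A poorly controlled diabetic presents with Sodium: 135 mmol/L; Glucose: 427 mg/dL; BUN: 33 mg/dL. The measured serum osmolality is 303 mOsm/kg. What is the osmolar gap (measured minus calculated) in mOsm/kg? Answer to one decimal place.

Calculated osmolality = 2·Na + glucose/18 + BUN/2.8
= 2·135 + 427/18 + 33/2.8
= 270 + 23.72 + 11.79
= 305.51 mOsm/kg ≈ 305.5 mOsm/kg
Osmolar gap = measured − calculated = 303 − 305.5 = -2.5 mOsm/kg

-2.5 mOsm/kg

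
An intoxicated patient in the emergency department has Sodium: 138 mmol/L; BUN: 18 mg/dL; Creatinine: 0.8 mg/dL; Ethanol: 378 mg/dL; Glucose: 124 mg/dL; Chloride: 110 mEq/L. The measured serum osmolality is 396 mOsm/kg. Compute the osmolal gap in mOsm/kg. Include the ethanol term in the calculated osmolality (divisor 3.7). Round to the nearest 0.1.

4.5 mOsm/kg

Calculated osmolality = 2·Na + glucose/18 + BUN/2.8 + ethanol/3.7
= 2·138 + 124/18 + 18/2.8 + 378/3.7
= 276 + 6.89 + 6.43 + 102.16
= 391.48 mOsm/kg ≈ 391.5 mOsm/kg
Osmolar gap = measured − calculated = 396 − 391.5 = 4.5 mOsm/kg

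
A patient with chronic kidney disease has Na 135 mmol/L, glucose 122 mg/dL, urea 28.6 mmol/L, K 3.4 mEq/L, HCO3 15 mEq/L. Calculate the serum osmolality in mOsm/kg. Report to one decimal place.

305.4 mOsm/kg

Calculated osmolality = 2·Na + glucose/18 + urea
= 2·135 + 122/18 + 28.6
= 270 + 6.78 + 28.60
= 305.38 mOsm/kg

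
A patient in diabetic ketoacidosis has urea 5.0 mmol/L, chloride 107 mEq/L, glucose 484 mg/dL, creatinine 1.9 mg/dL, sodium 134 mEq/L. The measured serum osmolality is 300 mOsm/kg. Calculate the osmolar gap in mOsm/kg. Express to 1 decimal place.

Calculated osmolality = 2·Na + glucose/18 + urea
= 2·134 + 484/18 + 5
= 268 + 26.89 + 5
= 299.89 mOsm/kg ≈ 299.9 mOsm/kg
Osmolar gap = measured − calculated = 300 − 299.9 = 0.1 mOsm/kg

0.1 mOsm/kg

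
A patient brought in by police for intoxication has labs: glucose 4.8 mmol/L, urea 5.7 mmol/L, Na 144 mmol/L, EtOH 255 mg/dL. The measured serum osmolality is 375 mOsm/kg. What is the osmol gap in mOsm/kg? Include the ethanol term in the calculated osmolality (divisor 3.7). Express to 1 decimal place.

Calculated osmolality = 2·Na + glucose + urea + ethanol/3.7
= 2·144 + 4.8 + 5.7 + 255/3.7
= 288 + 4.80 + 5.70 + 68.92
= 367.42 mOsm/kg ≈ 367.4 mOsm/kg
Osmolar gap = measured − calculated = 375 − 367.4 = 7.6 mOsm/kg

7.6 mOsm/kg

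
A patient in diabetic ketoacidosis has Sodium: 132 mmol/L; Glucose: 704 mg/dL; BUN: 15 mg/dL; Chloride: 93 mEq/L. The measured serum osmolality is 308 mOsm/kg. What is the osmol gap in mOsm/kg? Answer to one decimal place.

-0.5 mOsm/kg

Calculated osmolality = 2·Na + glucose/18 + BUN/2.8
= 2·132 + 704/18 + 15/2.8
= 264 + 39.11 + 5.36
= 308.47 mOsm/kg ≈ 308.5 mOsm/kg
Osmolar gap = measured − calculated = 308 − 308.5 = -0.5 mOsm/kg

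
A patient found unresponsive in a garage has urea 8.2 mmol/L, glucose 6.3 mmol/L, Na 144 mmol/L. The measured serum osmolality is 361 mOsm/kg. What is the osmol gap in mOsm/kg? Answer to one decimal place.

58.5 mOsm/kg

Calculated osmolality = 2·Na + glucose + urea
= 2·144 + 6.3 + 8.2
= 288 + 6.30 + 8.20
= 302.5 mOsm/kg ≈ 302.5 mOsm/kg
Osmolar gap = measured − calculated = 361 − 302.5 = 58.5 mOsm/kg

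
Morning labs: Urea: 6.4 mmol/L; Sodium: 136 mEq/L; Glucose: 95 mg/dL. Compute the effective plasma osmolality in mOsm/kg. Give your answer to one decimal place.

Effective osmolality excludes urea (freely permeant across cell membranes):
2·Na + glucose/18
= 2·136 + 95/18
= 272 + 5.28
= 277.28 mOsm/kg

277.3 mOsm/kg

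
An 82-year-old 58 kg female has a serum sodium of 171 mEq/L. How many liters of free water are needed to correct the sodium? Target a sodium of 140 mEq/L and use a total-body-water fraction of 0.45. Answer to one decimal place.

TBW = 0.45 · 58 = 26.1 L
Free water deficit = TBW · (Na/140 − 1)
= 26.1 · (171/140 − 1)
= 26.1 · 0.2214
= 5.78 L

5.8 L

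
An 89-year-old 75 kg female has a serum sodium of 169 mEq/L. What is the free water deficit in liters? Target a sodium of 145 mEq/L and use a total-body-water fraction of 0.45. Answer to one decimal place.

TBW = 0.45 · 75 = 33.75 L
Free water deficit = TBW · (Na/145 − 1)
= 33.75 · (169/145 − 1)
= 33.75 · 0.1655
= 5.59 L

5.6 L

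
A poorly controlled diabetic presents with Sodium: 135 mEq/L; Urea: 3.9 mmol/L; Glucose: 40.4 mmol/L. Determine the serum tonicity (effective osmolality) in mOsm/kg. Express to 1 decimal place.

310.4 mOsm/kg

Effective osmolality excludes urea (freely permeant across cell membranes):
2·Na + glucose
= 2·135 + 40.4
= 270 + 40.4
= 310.4 mOsm/kg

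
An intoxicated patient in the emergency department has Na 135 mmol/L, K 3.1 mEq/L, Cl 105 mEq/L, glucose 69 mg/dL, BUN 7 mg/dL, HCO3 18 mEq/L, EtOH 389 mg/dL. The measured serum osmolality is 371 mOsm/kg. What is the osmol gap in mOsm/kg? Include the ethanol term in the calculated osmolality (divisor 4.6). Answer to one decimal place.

10.1 mOsm/kg

Calculated osmolality = 2·Na + glucose/18 + BUN/2.8 + ethanol/4.6
= 2·135 + 69/18 + 7/2.8 + 389/4.6
= 270 + 3.83 + 2.50 + 84.57
= 360.9 mOsm/kg ≈ 360.9 mOsm/kg
Osmolar gap = measured − calculated = 371 − 360.9 = 10.1 mOsm/kg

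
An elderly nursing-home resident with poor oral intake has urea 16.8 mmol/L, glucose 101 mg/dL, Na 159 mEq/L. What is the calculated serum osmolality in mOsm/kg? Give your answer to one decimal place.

340.4 mOsm/kg

Calculated osmolality = 2·Na + glucose/18 + urea
= 2·159 + 101/18 + 16.8
= 318 + 5.61 + 16.80
= 340.41 mOsm/kg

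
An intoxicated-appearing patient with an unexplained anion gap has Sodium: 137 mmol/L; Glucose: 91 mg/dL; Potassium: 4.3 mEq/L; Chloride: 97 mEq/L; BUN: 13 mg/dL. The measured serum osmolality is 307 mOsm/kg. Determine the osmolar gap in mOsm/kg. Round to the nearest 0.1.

23.3 mOsm/kg

Calculated osmolality = 2·Na + glucose/18 + BUN/2.8
= 2·137 + 91/18 + 13/2.8
= 274 + 5.06 + 4.64
= 283.7 mOsm/kg ≈ 283.7 mOsm/kg
Osmolar gap = measured − calculated = 307 − 283.7 = 23.3 mOsm/kg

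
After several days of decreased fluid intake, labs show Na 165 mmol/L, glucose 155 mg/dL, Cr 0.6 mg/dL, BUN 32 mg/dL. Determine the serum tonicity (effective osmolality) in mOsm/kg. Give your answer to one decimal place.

Effective osmolality excludes urea (freely permeant across cell membranes):
2·Na + glucose/18
= 2·165 + 155/18
= 330 + 8.61
= 338.61 mOsm/kg

338.6 mOsm/kg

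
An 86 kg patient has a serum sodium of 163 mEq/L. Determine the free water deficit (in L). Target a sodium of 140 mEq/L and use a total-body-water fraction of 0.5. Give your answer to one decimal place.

TBW = 0.5 · 86 = 43 L
Free water deficit = TBW · (Na/140 − 1)
= 43 · (163/140 − 1)
= 43 · 0.1643
= 7.06 L

7.1 L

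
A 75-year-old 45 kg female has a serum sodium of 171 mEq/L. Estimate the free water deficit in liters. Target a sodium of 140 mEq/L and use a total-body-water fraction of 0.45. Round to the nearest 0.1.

4.5 L

TBW = 0.45 · 45 = 20.25 L
Free water deficit = TBW · (Na/140 − 1)
= 20.25 · (171/140 − 1)
= 20.25 · 0.2214
= 4.48 L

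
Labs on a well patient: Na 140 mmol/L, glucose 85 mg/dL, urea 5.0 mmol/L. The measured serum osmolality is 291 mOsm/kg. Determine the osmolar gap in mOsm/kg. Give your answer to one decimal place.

1.3 mOsm/kg

Calculated osmolality = 2·Na + glucose/18 + urea
= 2·140 + 85/18 + 5
= 280 + 4.72 + 5
= 289.72 mOsm/kg ≈ 289.7 mOsm/kg
Osmolar gap = measured − calculated = 291 − 289.7 = 1.3 mOsm/kg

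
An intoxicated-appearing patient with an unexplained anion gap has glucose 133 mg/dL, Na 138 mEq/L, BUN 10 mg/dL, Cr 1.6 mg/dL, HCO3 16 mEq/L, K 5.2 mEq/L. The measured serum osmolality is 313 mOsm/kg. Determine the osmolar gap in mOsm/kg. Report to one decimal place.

Calculated osmolality = 2·Na + glucose/18 + BUN/2.8
= 2·138 + 133/18 + 10/2.8
= 276 + 7.39 + 3.57
= 286.96 mOsm/kg ≈ 287.0 mOsm/kg
Osmolar gap = measured − calculated = 313 − 287.0 = 26.0 mOsm/kg

26.0 mOsm/kg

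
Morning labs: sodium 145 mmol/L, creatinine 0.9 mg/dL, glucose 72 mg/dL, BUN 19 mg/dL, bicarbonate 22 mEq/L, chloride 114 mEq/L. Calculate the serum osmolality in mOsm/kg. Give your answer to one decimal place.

300.8 mOsm/kg

Calculated osmolality = 2·Na + glucose/18 + BUN/2.8
= 2·145 + 72/18 + 19/2.8
= 290 + 4 + 6.79
= 300.79 mOsm/kg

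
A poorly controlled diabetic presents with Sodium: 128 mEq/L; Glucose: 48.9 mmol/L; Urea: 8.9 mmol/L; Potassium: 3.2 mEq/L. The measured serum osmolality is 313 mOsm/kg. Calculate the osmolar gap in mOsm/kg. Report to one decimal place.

-0.8 mOsm/kg

Calculated osmolality = 2·Na + glucose + urea
= 2·128 + 48.9 + 8.9
= 256 + 48.90 + 8.90
= 313.8 mOsm/kg ≈ 313.8 mOsm/kg
Osmolar gap = measured − calculated = 313 − 313.8 = -0.8 mOsm/kg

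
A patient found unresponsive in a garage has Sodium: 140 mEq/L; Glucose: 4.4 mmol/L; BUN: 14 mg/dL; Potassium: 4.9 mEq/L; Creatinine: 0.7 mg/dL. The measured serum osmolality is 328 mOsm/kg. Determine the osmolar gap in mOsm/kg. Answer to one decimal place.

38.6 mOsm/kg

Calculated osmolality = 2·Na + glucose + BUN/2.8
= 2·140 + 4.4 + 14/2.8
= 280 + 4.40 + 5
= 289.4 mOsm/kg ≈ 289.4 mOsm/kg
Osmolar gap = measured − calculated = 328 − 289.4 = 38.6 mOsm/kg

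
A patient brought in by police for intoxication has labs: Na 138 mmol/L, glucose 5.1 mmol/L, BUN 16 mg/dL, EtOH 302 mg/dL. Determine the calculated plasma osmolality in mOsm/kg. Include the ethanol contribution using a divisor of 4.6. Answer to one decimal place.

Calculated osmolality = 2·Na + glucose + BUN/2.8 + ethanol/4.6
= 2·138 + 5.1 + 16/2.8 + 302/4.6
= 276 + 5.10 + 5.71 + 65.65
= 352.46 mOsm/kg

352.5 mOsm/kg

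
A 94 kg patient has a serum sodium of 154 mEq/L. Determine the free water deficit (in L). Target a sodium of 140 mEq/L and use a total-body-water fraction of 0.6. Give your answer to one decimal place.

5.6 L

TBW = 0.6 · 94 = 56.4 L
Free water deficit = TBW · (Na/140 − 1)
= 56.4 · (154/140 − 1)
= 56.4 · 0.1
= 5.64 L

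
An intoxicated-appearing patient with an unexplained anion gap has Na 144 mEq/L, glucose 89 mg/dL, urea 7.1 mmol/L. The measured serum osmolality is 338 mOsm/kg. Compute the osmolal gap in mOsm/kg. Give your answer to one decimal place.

Calculated osmolality = 2·Na + glucose/18 + urea
= 2·144 + 89/18 + 7.1
= 288 + 4.94 + 7.10
= 300.04 mOsm/kg ≈ 300.0 mOsm/kg
Osmolar gap = measured − calculated = 338 − 300.0 = 38.0 mOsm/kg

38.0 mOsm/kg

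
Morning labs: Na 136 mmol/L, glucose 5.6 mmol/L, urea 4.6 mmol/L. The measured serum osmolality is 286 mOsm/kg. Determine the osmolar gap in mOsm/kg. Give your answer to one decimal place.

Calculated osmolality = 2·Na + glucose + urea
= 2·136 + 5.6 + 4.6
= 272 + 5.60 + 4.60
= 282.2 mOsm/kg ≈ 282.2 mOsm/kg
Osmolar gap = measured − calculated = 286 − 282.2 = 3.8 mOsm/kg

3.8 mOsm/kg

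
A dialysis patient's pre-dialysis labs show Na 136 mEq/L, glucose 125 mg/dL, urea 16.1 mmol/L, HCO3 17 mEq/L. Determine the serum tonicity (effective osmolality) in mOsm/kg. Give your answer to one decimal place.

278.9 mOsm/kg

Effective osmolality excludes urea (freely permeant across cell membranes):
2·Na + glucose/18
= 2·136 + 125/18
= 272 + 6.94
= 278.94 mOsm/kg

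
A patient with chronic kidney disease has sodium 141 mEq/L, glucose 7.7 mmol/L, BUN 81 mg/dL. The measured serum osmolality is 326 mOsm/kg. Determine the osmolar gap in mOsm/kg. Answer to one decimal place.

Calculated osmolality = 2·Na + glucose + BUN/2.8
= 2·141 + 7.7 + 81/2.8
= 282 + 7.70 + 28.93
= 318.63 mOsm/kg ≈ 318.6 mOsm/kg
Osmolar gap = measured − calculated = 326 − 318.6 = 7.4 mOsm/kg

7.4 mOsm/kg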